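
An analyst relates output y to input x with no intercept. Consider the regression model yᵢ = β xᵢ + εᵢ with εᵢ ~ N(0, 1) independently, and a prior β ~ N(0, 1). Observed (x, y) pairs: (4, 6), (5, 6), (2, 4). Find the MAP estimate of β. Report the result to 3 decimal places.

β̂_MAP = 1.348

log p(β | y) = −Σ(yᵢ − βxᵢ)²/(2·1) − β²/(2·1) + const.
Setting the derivative to zero: Σxᵢ(yᵢ − βxᵢ)/1 − β/1 = 0, so β = Σxᵢyᵢ / (Σxᵢ² + σ²/τ²).
Σxᵢyᵢ = 4·6 + 5·6 + 2·4 = 62; Σxᵢ² = 45; σ²/τ² = 1.
β̂_MAP = 62 / (45 + 1) = 62/46 ≈ 1.348.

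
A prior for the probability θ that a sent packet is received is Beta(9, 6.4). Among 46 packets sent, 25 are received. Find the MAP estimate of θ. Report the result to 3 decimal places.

Prior: Beta(9, 6.4).
Data: 25 successes in 46 trials. The binomial likelihood contributes θ^25(1−θ)^21, so the posterior is Beta(9+25, 6.4+21) = Beta(34, 27.4).
For Beta(a, b) with a, b > 1 the mode is (a−1)/(a+b−2) = 33/59.4 ≈ 0.556.

θ̂_MAP = 0.556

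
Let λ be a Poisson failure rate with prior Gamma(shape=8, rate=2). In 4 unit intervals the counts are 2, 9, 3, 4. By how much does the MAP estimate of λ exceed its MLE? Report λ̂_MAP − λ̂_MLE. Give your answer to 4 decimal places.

MAP − MLE = -0.3333

Σxᵢ = 18. Posterior is Gamma(26, 6); MAP = (26−1)/6 = 25/6 ≈ 4.16667.
MLE = x̄ = 18/4 ≈ 4.50000.
Difference = 25/6 − 18/4 = -1/3 ≈ -0.3333.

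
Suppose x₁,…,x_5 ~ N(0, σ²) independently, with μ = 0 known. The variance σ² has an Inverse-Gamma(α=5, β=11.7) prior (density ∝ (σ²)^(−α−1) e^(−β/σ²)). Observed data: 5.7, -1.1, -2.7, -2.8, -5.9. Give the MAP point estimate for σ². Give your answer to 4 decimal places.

σ̂²_MAP = 6.2965

Sum of squared deviations about the known mean: SS = (5.7−0)² + (-1.1−0)² + (-2.7−0)² + (-2.8−0)² + (-5.9−0)² = 83.64.
The Normal likelihood contributes (σ²)^(−n/2) exp(−SS/(2σ²)), so the posterior is Inverse-Gamma(α + n/2, β + SS/2) = Inverse-Gamma(7.5, 53.52).
The mode of Inverse-Gamma(a, b) is b/(a+1) = 53.52/8.5 ≈ 6.2965.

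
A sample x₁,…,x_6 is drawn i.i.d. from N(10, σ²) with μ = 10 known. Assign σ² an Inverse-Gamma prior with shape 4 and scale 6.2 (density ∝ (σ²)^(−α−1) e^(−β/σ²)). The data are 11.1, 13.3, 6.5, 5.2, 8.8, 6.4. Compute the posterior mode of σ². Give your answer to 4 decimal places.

Sum of squared deviations about the known mean: SS = (11.1−10)² + (13.3−10)² + (6.5−10)² + (5.2−10)² + (8.8−10)² + (6.4−10)² = 61.79.
The Normal likelihood contributes (σ²)^(−n/2) exp(−SS/(2σ²)), so the posterior is Inverse-Gamma(α + n/2, β + SS/2) = Inverse-Gamma(7, 37.095).
The mode of Inverse-Gamma(a, b) is b/(a+1) = 37.095/8 ≈ 4.6369.

σ̂²_MAP = 4.6369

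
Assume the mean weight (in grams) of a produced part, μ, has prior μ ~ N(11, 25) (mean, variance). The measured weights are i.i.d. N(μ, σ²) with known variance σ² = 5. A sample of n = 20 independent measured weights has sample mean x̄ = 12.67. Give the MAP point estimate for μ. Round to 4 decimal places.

n = 20, x̄ = 12.67.
For a Normal prior and Normal likelihood with known variance, the posterior is Normal; its mode equals its mean, the precision-weighted average.
Prior precision 1/σ₀² = 1/25 = 0.04; data precision n/σ² = 20/5 = 4.
μ̂ = (0.04·11 + 4·12.67) / (0.04 + 4) = 51.12/4.04 = 1278/101 ≈ 12.6535.

μ̂_MAP = 12.6535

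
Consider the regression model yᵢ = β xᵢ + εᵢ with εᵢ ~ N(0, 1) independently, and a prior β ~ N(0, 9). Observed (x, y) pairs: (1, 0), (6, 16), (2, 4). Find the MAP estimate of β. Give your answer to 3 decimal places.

log p(β | y) = −Σ(yᵢ − βxᵢ)²/(2·1) − β²/(2·9) + const.
Setting the derivative to zero: Σxᵢ(yᵢ − βxᵢ)/1 − β/9 = 0, so β = Σxᵢyᵢ / (Σxᵢ² + σ²/τ²).
Σxᵢyᵢ = 1·0 + 6·16 + 2·4 = 104; Σxᵢ² = 41; σ²/τ² = 1/9.
β̂_MAP = 104 / (41 + 1/9) = 104/(370/9) = 468/185 ≈ 2.530.

β̂_MAP = 2.530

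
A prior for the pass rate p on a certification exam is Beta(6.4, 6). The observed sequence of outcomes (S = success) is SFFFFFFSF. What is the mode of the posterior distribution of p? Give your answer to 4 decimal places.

Prior: Beta(6.4, 6).
Data: 2 successes in 9 trials (from the sequence). The binomial likelihood contributes p^2(1−p)^7, so the posterior is Beta(6.4+2, 6+7) = Beta(8.4, 13).
For Beta(a, b) with a, b > 1 the mode is (a−1)/(a+b−2) = 7.4/19.4 ≈ 0.3814.

p̂_MAP = 0.3814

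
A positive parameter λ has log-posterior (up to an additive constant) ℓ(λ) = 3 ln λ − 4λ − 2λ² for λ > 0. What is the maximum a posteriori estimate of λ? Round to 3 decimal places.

λ̂_MAP = 0.500

ℓ'(λ) = 3/λ − 4 − 4λ. Setting this to zero and multiplying by λ: 4λ² + 4λ − 3 = 0.
λ = (−4 + √(4² + 4·4·3)) / (2·4) = (−4 + √64) / 8 = (−4 + 8)/8 = 1/2.
ℓ''(λ) = −3/λ² − 4 < 0, confirming a maximum.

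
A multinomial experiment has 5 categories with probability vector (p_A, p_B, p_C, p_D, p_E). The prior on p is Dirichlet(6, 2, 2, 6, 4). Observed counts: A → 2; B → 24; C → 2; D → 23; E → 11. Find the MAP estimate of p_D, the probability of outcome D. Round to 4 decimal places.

The posterior is Dirichlet(αᵢ + nᵢ) = Dirichlet(8, 26, 4, 29, 15).
For a Dirichlet(a₁,…,a_K) with all aᵢ > 1, the mode has j-th component (aⱼ − 1)/(Σaᵢ − K).
Here Σaᵢ = 82 and K = 5, so p_D = (29 − 1)/(82 − 5) = 28/77 ≈ 0.3636.

MAP estimate of p_D = 0.3636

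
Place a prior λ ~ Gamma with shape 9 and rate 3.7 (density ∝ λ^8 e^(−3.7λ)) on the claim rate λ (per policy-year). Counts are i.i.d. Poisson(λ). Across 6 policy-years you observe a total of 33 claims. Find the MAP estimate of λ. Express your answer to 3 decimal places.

Σxᵢ = 33, n = 6.
Posterior ∝ λ^8e^(−3.7λ) · λ^33e^(−6λ) = λ^41e^(−9.7λ), i.e. Gamma(shape=42, rate=9.7).
The mode of a Gamma(a, b) with a ≥ 1 (shape–rate) is (a−1)/b = 41/9.7 ≈ 4.227.

λ̂_MAP = 4.227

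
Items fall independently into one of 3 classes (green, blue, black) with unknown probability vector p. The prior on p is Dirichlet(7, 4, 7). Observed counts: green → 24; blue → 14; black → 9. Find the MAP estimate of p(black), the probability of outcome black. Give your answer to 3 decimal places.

The posterior is Dirichlet(αᵢ + nᵢ) = Dirichlet(31, 18, 16).
For a Dirichlet(a₁,…,a_K) with all aᵢ > 1, the mode has j-th component (aⱼ − 1)/(Σaᵢ − K).
Here Σaᵢ = 65 and K = 3, so p(black) = (16 − 1)/(65 − 3) = 15/62 ≈ 0.242.

MAP estimate of p(black) = 0.242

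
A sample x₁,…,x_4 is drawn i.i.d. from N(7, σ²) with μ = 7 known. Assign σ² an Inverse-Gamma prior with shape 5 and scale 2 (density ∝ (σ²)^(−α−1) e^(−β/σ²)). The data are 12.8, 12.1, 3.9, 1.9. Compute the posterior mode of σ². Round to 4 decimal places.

σ̂²_MAP = 6.2044

Sum of squared deviations about the known mean: SS = (12.8−7)² + (12.1−7)² + (3.9−7)² + (1.9−7)² = 95.27.
The Normal likelihood contributes (σ²)^(−n/2) exp(−SS/(2σ²)), so the posterior is Inverse-Gamma(α + n/2, β + SS/2) = Inverse-Gamma(7, 49.635).
The mode of Inverse-Gamma(a, b) is b/(a+1) = 49.635/8 ≈ 6.2044.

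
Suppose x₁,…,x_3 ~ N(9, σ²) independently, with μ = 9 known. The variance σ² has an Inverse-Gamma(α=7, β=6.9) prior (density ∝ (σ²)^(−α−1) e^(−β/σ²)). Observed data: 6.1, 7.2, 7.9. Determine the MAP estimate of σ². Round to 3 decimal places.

σ̂²_MAP = 1.403

Sum of squared deviations about the known mean: SS = (6.1−9)² + (7.2−9)² + (7.9−9)² = 12.86.
The Normal likelihood contributes (σ²)^(−n/2) exp(−SS/(2σ²)), so the posterior is Inverse-Gamma(α + n/2, β + SS/2) = Inverse-Gamma(8.5, 13.33).
The mode of Inverse-Gamma(a, b) is b/(a+1) = 13.33/9.5 ≈ 1.403.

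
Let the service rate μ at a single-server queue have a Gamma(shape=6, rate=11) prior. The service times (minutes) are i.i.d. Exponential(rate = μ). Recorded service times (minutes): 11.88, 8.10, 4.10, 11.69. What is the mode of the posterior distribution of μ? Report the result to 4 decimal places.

The Exponential(rate=μ) likelihood is ∝ μ^n e^(−μΣtᵢ). Here n = 4 and Σtᵢ = 11.88 + 8.10 + 4.10 + 11.69 = 35.77.
Posterior ∝ μ^5e^(−11μ) · μ^4e^(−35.77μ) = μ^9e^(−46.77μ), i.e. Gamma(10, 46.77).
Mode = (a−1)/b = 9/46.77 ≈ 0.1924.

μ̂_MAP = 0.1924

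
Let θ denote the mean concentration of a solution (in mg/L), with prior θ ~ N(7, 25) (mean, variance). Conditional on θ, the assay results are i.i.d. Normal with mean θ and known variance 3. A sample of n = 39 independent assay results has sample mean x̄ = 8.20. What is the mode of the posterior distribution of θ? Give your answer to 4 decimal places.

θ̂_MAP = 8.1963

n = 39, x̄ = 8.20.
For a Normal prior and Normal likelihood with known variance, the posterior is Normal; its mode equals its mean, the precision-weighted average.
Prior precision 1/σ₀² = 1/25 = 0.04; data precision n/σ² = 39/3 = 13.
θ̂ = (0.04·7 + 13·8.2) / (0.04 + 13) = 106.88/13.04 = 1336/163 ≈ 8.1963.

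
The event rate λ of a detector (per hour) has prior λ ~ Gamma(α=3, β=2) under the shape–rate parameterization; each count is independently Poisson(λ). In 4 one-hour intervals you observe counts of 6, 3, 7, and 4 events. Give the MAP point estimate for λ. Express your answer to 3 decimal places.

λ̂_MAP = 3.667

Σxᵢ = 6+3+7+4 = 20, with n = 4.
Posterior ∝ λ^2e^(−2λ) · λ^20e^(−4λ) = λ^22e^(−6λ), i.e. Gamma(shape=23, rate=6).
The mode of a Gamma(a, b) with a ≥ 1 (shape–rate) is (a−1)/b = 22/6 ≈ 3.667.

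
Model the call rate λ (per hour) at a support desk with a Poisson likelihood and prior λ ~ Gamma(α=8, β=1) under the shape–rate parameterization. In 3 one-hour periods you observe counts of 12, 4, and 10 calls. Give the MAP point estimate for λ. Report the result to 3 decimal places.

Σxᵢ = 12+4+10 = 26, with n = 3.
Posterior ∝ λ^7e^(−1λ) · λ^26e^(−3λ) = λ^33e^(−4λ), i.e. Gamma(shape=34, rate=4).
The mode of a Gamma(a, b) with a ≥ 1 (shape–rate) is (a−1)/b = 33/4 ≈ 8.250.

λ̂_MAP = 8.250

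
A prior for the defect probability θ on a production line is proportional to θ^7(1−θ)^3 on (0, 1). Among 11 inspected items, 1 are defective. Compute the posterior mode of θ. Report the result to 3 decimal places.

θ̂_MAP = 0.381

The prior density ∝ θ^7(1−θ)^3 is the kernel of Beta(8, 4).
Data: 1 success in 11 trials. The binomial likelihood contributes θ(1−θ)^10, so the posterior is Beta(8+1, 4+10) = Beta(9, 14).
For Beta(a, b) with a, b > 1 the mode is (a−1)/(a+b−2) = 8/21 ≈ 0.381.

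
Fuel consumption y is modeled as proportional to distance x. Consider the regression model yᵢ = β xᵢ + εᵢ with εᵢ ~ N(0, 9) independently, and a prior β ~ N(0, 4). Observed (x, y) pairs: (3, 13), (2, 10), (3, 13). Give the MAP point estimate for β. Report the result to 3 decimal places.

log p(β | y) = −Σ(yᵢ − βxᵢ)²/(2·9) − β²/(2·4) + const.
Setting the derivative to zero: Σxᵢ(yᵢ − βxᵢ)/9 − β/4 = 0, so β = Σxᵢyᵢ / (Σxᵢ² + σ²/τ²).
Σxᵢyᵢ = 3·13 + 2·10 + 3·13 = 98; Σxᵢ² = 22; σ²/τ² = 2.25.
β̂_MAP = 98 / (22 + 2.25) = 98/24.25 ≈ 4.041.

β̂_MAP = 4.041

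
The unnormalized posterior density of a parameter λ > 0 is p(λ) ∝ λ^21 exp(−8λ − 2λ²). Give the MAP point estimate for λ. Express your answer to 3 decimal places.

ℓ'(λ) = 21/λ − 8 − 4λ. Setting this to zero and multiplying by λ: 4λ² + 8λ − 21 = 0.
λ = (−8 + √(8² + 4·4·21)) / (2·4) = (−8 + √400) / 8 = (−8 + 20)/8 = 3/2.
ℓ''(λ) = −21/λ² − 4 < 0, confirming a maximum.

λ̂_MAP = 1.500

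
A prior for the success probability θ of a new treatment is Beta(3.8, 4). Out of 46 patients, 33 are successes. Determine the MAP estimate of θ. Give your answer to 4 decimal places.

Prior: Beta(3.8, 4).
Data: 33 successes in 46 trials. The binomial likelihood contributes θ^33(1−θ)^13, so the posterior is Beta(3.8+33, 4+13) = Beta(36.8, 17).
For Beta(a, b) with a, b > 1 the mode is (a−1)/(a+b−2) = 35.8/51.8 ≈ 0.6911.

θ̂_MAP = 0.6911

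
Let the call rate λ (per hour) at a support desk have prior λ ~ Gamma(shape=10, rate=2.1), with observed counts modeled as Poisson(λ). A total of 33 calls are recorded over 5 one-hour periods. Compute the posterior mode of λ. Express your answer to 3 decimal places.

Σxᵢ = 33, n = 5.
Posterior ∝ λ^9e^(−2.1λ) · λ^33e^(−5λ) = λ^42e^(−7.1λ), i.e. Gamma(shape=43, rate=7.1).
The mode of a Gamma(a, b) with a ≥ 1 (shape–rate) is (a−1)/b = 42/7.1 ≈ 5.915.

λ̂_MAP = 5.915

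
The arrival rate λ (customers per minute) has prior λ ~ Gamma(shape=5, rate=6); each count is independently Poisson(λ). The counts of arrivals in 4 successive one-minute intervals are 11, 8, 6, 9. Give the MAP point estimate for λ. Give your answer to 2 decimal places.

Σxᵢ = 11+8+6+9 = 34, with n = 4.
Posterior ∝ λ^4e^(−6λ) · λ^34e^(−4λ) = λ^38e^(−10λ), i.e. Gamma(shape=39, rate=10).
The mode of a Gamma(a, b) with a ≥ 1 (shape–rate) is (a−1)/b = 38/10 ≈ 3.80.

λ̂_MAP = 3.80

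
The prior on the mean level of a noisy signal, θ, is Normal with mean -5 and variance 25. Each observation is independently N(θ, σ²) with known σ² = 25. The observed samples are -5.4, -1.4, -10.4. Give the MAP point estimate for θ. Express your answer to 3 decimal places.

θ̂_MAP = -5.550

n = 3; x̄ = ((-5.4) + (-1.4) + (-10.4))/3 = -17.2/3 = -86/15 ≈ -5.7333.
For a Normal prior and Normal likelihood with known variance, the posterior is Normal; its mode equals its mean, the precision-weighted average.
Prior precision 1/σ₀² = 1/25 = 0.04; data precision n/σ² = 3/25 = 0.12.
θ̂ = (0.04·(-5) + 0.12·(-86/15)) / (0.04 + 0.12) = (-0.888)/0.16 = -5.550.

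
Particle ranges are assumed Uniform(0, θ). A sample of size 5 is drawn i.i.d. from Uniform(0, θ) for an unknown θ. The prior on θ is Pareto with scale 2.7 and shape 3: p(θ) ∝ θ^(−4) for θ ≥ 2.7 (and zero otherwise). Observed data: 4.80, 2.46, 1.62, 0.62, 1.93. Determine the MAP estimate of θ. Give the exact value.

The Uniform(0, θ) likelihood is θ^(−n) for θ ≥ max(xᵢ), zero otherwise. Here max(xᵢ) = 4.80.
Posterior ∝ θ^(−4) · θ^(−5) = θ^(−9) on θ ≥ max(2.7, 4.80) = 4.80.
This density is strictly decreasing in θ, so the posterior mode lies at the lower boundary of the support.

θ̂_MAP = 4.80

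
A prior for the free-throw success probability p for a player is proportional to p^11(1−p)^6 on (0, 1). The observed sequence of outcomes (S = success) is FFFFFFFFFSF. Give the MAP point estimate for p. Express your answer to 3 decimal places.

p̂_MAP = 0.429

The prior density ∝ p^11(1−p)^6 is the kernel of Beta(12, 7).
Data: 1 success in 11 trials (from the sequence). The binomial likelihood contributes p(1−p)^10, so the posterior is Beta(12+1, 7+10) = Beta(13, 17).
For Beta(a, b) with a, b > 1 the mode is (a−1)/(a+b−2) = 12/28 ≈ 0.429.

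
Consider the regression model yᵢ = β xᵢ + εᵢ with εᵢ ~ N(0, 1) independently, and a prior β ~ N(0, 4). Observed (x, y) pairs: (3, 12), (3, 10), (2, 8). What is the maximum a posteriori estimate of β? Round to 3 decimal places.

β̂_MAP = 3.685

log p(β | y) = −Σ(yᵢ − βxᵢ)²/(2·1) − β²/(2·4) + const.
Setting the derivative to zero: Σxᵢ(yᵢ − βxᵢ)/1 − β/4 = 0, so β = Σxᵢyᵢ / (Σxᵢ² + σ²/τ²).
Σxᵢyᵢ = 3·12 + 3·10 + 2·8 = 82; Σxᵢ² = 22; σ²/τ² = 0.25.
β̂_MAP = 82 / (22 + 0.25) = 82/22.25 ≈ 3.685.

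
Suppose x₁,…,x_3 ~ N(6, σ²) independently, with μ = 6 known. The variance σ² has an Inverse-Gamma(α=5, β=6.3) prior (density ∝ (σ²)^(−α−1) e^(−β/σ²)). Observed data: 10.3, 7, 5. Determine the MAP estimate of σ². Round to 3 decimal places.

σ̂²_MAP = 2.206

Sum of squared deviations about the known mean: SS = (10.3−6)² + (7−6)² + (5−6)² = 20.49.
The Normal likelihood contributes (σ²)^(−n/2) exp(−SS/(2σ²)), so the posterior is Inverse-Gamma(α + n/2, β + SS/2) = Inverse-Gamma(6.5, 16.545).
The mode of Inverse-Gamma(a, b) is b/(a+1) = 16.545/7.5 ≈ 2.206.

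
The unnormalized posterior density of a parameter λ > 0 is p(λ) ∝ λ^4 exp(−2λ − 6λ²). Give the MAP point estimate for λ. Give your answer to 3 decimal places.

λ̂_MAP = 0.500

ℓ'(λ) = 4/λ − 2 − 12λ. Setting this to zero and multiplying by λ: 12λ² + 2λ − 4 = 0.
λ = (−2 + √(2² + 4·12·4)) / (2·12) = (−2 + √196) / 24 = (−2 + 14)/24 = 1/2.
ℓ''(λ) = −4/λ² − 12 < 0, confirming a maximum.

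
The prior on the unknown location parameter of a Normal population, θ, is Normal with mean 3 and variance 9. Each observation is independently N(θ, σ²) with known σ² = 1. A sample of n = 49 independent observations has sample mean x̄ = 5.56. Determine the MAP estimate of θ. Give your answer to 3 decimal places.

n = 49, x̄ = 5.56.
For a Normal prior and Normal likelihood with known variance, the posterior is Normal; its mode equals its mean, the precision-weighted average.
Prior precision 1/σ₀² = 1/9; data precision n/σ² = 49/1 = 49.
θ̂ = ((1/9)·3 + 49·5.56) / (1/9 + 49) = (20458/75)/(442/9) = 30687/5525 ≈ 5.554.

θ̂_MAP = 5.554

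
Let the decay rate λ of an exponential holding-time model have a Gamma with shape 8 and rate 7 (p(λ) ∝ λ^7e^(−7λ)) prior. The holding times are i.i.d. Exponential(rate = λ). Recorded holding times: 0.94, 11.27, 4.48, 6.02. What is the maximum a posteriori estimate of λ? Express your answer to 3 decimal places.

λ̂_MAP = 0.370

The Exponential(rate=λ) likelihood is ∝ λ^n e^(−λΣtᵢ). Here n = 4 and Σtᵢ = 0.94 + 11.27 + 4.48 + 6.02 = 22.71.
Posterior ∝ λ^7e^(−7λ) · λ^4e^(−22.71λ) = λ^11e^(−29.71λ), i.e. Gamma(12, 29.71).
Mode = (a−1)/b = 11/29.71 ≈ 0.370.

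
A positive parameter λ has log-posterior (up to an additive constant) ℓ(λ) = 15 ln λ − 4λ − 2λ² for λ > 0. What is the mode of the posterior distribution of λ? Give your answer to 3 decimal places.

λ̂_MAP = 1.500

ℓ'(λ) = 15/λ − 4 − 4λ. Setting this to zero and multiplying by λ: 4λ² + 4λ − 15 = 0.
λ = (−4 + √(4² + 4·4·15)) / (2·4) = (−4 + √256) / 8 = (−4 + 16)/8 = 3/2.
ℓ''(λ) = −15/λ² − 4 < 0, confirming a maximum.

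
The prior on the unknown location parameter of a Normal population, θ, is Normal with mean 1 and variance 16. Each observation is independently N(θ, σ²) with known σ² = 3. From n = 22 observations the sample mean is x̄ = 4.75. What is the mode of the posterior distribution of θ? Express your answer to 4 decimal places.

n = 22, x̄ = 4.75.
For a Normal prior and Normal likelihood with known variance, the posterior is Normal; its mode equals its mean, the precision-weighted average.
Prior precision 1/σ₀² = 1/16 = 0.0625; data precision n/σ² = 22/3.
θ̂ = (0.0625·1 + (22/3)·4.75) / (0.0625 + 22/3) = (1675/48)/(355/48) = 335/71 ≈ 4.7183.

θ̂_MAP = 4.7183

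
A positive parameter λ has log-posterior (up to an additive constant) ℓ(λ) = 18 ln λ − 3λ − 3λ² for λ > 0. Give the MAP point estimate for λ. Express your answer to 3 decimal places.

ℓ'(λ) = 18/λ − 3 − 6λ. Setting this to zero and multiplying by λ: 6λ² + 3λ − 18 = 0.
λ = (−3 + √(3² + 4·6·18)) / (2·6) = (−3 + √441) / 12 = (−3 + 21)/12 = 3/2.
ℓ''(λ) = −18/λ² − 6 < 0, confirming a maximum.

λ̂_MAP = 1.500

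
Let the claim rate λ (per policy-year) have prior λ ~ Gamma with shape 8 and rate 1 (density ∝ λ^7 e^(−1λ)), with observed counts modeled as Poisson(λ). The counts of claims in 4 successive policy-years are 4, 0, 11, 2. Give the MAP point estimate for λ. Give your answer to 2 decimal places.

λ̂_MAP = 4.80

Σxᵢ = 4+0+11+2 = 17, with n = 4.
Posterior ∝ λ^7e^(−1λ) · λ^17e^(−4λ) = λ^24e^(−5λ), i.e. Gamma(shape=25, rate=5).
The mode of a Gamma(a, b) with a ≥ 1 (shape–rate) is (a−1)/b = 24/5 ≈ 4.80.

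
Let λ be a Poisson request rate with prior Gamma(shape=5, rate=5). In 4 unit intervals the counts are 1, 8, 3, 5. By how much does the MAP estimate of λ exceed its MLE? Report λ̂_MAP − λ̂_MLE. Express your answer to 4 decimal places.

MAP − MLE = -1.9167

Σxᵢ = 17. Posterior is Gamma(22, 9); MAP = (22−1)/9 = 21/9 ≈ 2.33333.
MLE = x̄ = 17/4 ≈ 4.25000.
Difference = 21/9 − 17/4 = -23/12 ≈ -1.9167.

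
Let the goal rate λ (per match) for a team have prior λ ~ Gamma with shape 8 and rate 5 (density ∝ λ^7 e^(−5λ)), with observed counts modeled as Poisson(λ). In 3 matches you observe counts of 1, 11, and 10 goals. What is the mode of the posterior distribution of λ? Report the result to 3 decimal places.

Σxᵢ = 1+11+10 = 22, with n = 3.
Posterior ∝ λ^7e^(−5λ) · λ^22e^(−3λ) = λ^29e^(−8λ), i.e. Gamma(shape=30, rate=8).
The mode of a Gamma(a, b) with a ≥ 1 (shape–rate) is (a−1)/b = 29/8 ≈ 3.625.

λ̂_MAP = 3.625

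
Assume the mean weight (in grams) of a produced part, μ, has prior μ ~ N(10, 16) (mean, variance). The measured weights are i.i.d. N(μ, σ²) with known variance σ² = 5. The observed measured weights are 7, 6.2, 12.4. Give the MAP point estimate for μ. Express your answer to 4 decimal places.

n = 3; x̄ = (7 + 6.2 + 12.4)/3 = 25.6/3 = 128/15 ≈ 8.5333.
For a Normal prior and Normal likelihood with known variance, the posterior is Normal; its mode equals its mean, the precision-weighted average.
Prior precision 1/σ₀² = 1/16 = 0.0625; data precision n/σ² = 3/5 = 0.6.
μ̂ = (0.0625·10 + 0.6·(128/15)) / (0.0625 + 0.6) = 5.745/0.6625 = 2298/265 ≈ 8.6717.

μ̂_MAP = 8.6717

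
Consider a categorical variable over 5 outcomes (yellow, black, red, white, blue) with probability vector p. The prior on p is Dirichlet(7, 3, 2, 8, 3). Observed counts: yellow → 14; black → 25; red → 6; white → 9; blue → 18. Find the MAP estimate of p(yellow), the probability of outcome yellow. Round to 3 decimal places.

The posterior is Dirichlet(αᵢ + nᵢ) = Dirichlet(21, 28, 8, 17, 21).
For a Dirichlet(a₁,…,a_K) with all aᵢ > 1, the mode has j-th component (aⱼ − 1)/(Σaᵢ − K).
Here Σaᵢ = 95 and K = 5, so p(yellow) = (21 − 1)/(95 − 5) = 20/90 ≈ 0.222.

MAP estimate of p(yellow) = 0.222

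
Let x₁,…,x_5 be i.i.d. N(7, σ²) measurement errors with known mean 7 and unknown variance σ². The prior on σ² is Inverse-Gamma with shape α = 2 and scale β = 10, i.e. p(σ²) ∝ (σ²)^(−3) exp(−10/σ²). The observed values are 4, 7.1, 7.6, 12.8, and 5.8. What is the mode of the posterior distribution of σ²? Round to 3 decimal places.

σ̂²_MAP = 5.859

Sum of squared deviations about the known mean: SS = (4−7)² + (7.1−7)² + (7.6−7)² + (12.8−7)² + (5.8−7)² = 44.45.
The Normal likelihood contributes (σ²)^(−n/2) exp(−SS/(2σ²)), so the posterior is Inverse-Gamma(α + n/2, β + SS/2) = Inverse-Gamma(4.5, 32.225).
The mode of Inverse-Gamma(a, b) is b/(a+1) = 32.225/5.5 ≈ 5.859.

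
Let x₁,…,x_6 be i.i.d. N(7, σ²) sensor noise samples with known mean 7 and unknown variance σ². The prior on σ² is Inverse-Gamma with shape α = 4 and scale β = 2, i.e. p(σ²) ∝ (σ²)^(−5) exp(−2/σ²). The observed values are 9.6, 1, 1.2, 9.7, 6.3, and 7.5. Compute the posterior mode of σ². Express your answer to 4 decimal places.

Sum of squared deviations about the known mean: SS = (9.6−7)² + (1−7)² + (1.2−7)² + (9.7−7)² + (6.3−7)² + (7.5−7)² = 84.43.
The Normal likelihood contributes (σ²)^(−n/2) exp(−SS/(2σ²)), so the posterior is Inverse-Gamma(α + n/2, β + SS/2) = Inverse-Gamma(7, 44.215).
The mode of Inverse-Gamma(a, b) is b/(a+1) = 44.215/8 ≈ 5.5269.

σ̂²_MAP = 5.5269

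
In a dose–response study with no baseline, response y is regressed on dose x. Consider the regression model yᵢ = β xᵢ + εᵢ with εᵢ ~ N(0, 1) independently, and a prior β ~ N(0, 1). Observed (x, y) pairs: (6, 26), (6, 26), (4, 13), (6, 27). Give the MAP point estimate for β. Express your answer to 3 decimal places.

log p(β | y) = −Σ(yᵢ − βxᵢ)²/(2·1) − β²/(2·1) + const.
Setting the derivative to zero: Σxᵢ(yᵢ − βxᵢ)/1 − β/1 = 0, so β = Σxᵢyᵢ / (Σxᵢ² + σ²/τ²).
Σxᵢyᵢ = 6·26 + 6·26 + 4·13 + 6·27 = 526; Σxᵢ² = 124; σ²/τ² = 1.
β̂_MAP = 526 / (124 + 1) = 526/125 ≈ 4.208.

β̂_MAP = 4.208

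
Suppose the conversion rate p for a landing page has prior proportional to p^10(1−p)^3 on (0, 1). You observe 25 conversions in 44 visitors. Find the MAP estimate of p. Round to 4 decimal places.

The prior density ∝ p^10(1−p)^3 is the kernel of Beta(11, 4).
Data: 25 successes in 44 trials. The binomial likelihood contributes p^25(1−p)^19, so the posterior is Beta(11+25, 4+19) = Beta(36, 23).
For Beta(a, b) with a, b > 1 the mode is (a−1)/(a+b−2) = 35/57 ≈ 0.6140.

p̂_MAP = 0.6140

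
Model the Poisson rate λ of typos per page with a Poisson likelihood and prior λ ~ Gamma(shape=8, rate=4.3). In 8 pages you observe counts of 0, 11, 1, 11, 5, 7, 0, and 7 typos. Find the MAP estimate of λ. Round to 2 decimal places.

λ̂_MAP = 3.98

Σxᵢ = 0+11+1+11+5+7+0+7 = 42, with n = 8.
Posterior ∝ λ^7e^(−4.3λ) · λ^42e^(−8λ) = λ^49e^(−12.3λ), i.e. Gamma(shape=50, rate=12.3).
The mode of a Gamma(a, b) with a ≥ 1 (shape–rate) is (a−1)/b = 49/12.3 ≈ 3.98.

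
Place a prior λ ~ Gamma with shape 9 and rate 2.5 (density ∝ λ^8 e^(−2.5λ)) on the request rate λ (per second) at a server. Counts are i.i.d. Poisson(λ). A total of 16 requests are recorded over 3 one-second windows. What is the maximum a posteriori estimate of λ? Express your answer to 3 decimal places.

Σxᵢ = 16, n = 3.
Posterior ∝ λ^8e^(−2.5λ) · λ^16e^(−3λ) = λ^24e^(−5.5λ), i.e. Gamma(shape=25, rate=5.5).
The mode of a Gamma(a, b) with a ≥ 1 (shape–rate) is (a−1)/b = 24/5.5 ≈ 4.364.

λ̂_MAP = 4.364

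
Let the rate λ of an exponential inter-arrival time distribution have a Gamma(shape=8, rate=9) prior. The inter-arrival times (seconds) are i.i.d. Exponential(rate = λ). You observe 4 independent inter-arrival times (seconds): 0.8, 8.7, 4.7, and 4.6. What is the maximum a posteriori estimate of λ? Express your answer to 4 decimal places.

λ̂_MAP = 0.3957

The Exponential(rate=λ) likelihood is ∝ λ^n e^(−λΣtᵢ). Here n = 4 and Σtᵢ = 0.8 + 8.7 + 4.7 + 4.6 = 18.8.
Posterior ∝ λ^7e^(−9λ) · λ^4e^(−18.8λ) = λ^11e^(−27.8λ), i.e. Gamma(12, 27.8).
Mode = (a−1)/b = 11/27.8 ≈ 0.3957.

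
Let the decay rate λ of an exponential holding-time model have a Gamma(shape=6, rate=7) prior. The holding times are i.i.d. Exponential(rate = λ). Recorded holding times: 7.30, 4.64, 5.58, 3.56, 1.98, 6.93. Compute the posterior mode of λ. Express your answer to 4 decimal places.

The Exponential(rate=λ) likelihood is ∝ λ^n e^(−λΣtᵢ). Here n = 6 and Σtᵢ = 7.30 + 4.64 + 5.58 + 3.56 + 1.98 + 6.93 = 29.99.
Posterior ∝ λ^5e^(−7λ) · λ^6e^(−29.99λ) = λ^11e^(−36.99λ), i.e. Gamma(12, 36.99).
Mode = (a−1)/b = 11/36.99 ≈ 0.2974.

λ̂_MAP = 0.2974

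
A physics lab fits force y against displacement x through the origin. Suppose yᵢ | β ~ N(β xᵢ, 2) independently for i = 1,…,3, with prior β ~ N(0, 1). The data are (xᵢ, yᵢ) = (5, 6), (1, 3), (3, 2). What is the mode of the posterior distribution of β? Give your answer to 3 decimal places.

β̂_MAP = 1.054

log p(β | y) = −Σ(yᵢ − βxᵢ)²/(2·2) − β²/(2·1) + const.
Setting the derivative to zero: Σxᵢ(yᵢ − βxᵢ)/2 − β/1 = 0, so β = Σxᵢyᵢ / (Σxᵢ² + σ²/τ²).
Σxᵢyᵢ = 5·6 + 1·3 + 3·2 = 39; Σxᵢ² = 35; σ²/τ² = 2.
β̂_MAP = 39 / (35 + 2) = 39/37 ≈ 1.054.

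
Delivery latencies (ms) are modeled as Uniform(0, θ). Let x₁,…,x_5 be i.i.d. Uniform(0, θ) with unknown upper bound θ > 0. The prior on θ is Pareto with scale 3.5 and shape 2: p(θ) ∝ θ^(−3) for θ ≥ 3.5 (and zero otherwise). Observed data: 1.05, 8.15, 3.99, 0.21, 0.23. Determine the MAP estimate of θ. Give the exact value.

The Uniform(0, θ) likelihood is θ^(−n) for θ ≥ max(xᵢ), zero otherwise. Here max(xᵢ) = 8.15.
Posterior ∝ θ^(−3) · θ^(−5) = θ^(−8) on θ ≥ max(3.5, 8.15) = 8.15.
This density is strictly decreasing in θ, so the posterior mode lies at the lower boundary of the support.

θ̂_MAP = 8.15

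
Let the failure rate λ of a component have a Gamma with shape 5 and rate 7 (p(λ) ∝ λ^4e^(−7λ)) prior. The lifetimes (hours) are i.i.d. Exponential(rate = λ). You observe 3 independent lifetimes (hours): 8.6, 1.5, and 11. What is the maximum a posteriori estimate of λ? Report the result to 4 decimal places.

λ̂_MAP = 0.2491

The Exponential(rate=λ) likelihood is ∝ λ^n e^(−λΣtᵢ). Here n = 3 and Σtᵢ = 8.6 + 1.5 + 11 = 21.1.
Posterior ∝ λ^4e^(−7λ) · λ^3e^(−21.1λ) = λ^7e^(−28.1λ), i.e. Gamma(8, 28.1).
Mode = (a−1)/b = 7/28.1 ≈ 0.2491.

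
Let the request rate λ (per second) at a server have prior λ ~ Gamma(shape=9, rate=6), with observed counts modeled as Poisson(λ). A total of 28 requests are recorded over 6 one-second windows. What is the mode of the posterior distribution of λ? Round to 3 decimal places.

Σxᵢ = 28, n = 6.
Posterior ∝ λ^8e^(−6λ) · λ^28e^(−6λ) = λ^36e^(−12λ), i.e. Gamma(shape=37, rate=12).
The mode of a Gamma(a, b) with a ≥ 1 (shape–rate) is (a−1)/b = 36/12 ≈ 3.000.

λ̂_MAP = 3.000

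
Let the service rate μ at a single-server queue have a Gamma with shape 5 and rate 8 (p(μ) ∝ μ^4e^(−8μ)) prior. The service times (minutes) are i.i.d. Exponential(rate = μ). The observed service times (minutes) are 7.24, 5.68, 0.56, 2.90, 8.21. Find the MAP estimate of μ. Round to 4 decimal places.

μ̂_MAP = 0.2762

The Exponential(rate=μ) likelihood is ∝ μ^n e^(−μΣtᵢ). Here n = 5 and Σtᵢ = 7.24 + 5.68 + 0.56 + 2.90 + 8.21 = 24.59.
Posterior ∝ μ^4e^(−8μ) · μ^5e^(−24.59μ) = μ^9e^(−32.59μ), i.e. Gamma(10, 32.59).
Mode = (a−1)/b = 9/32.59 ≈ 0.2762.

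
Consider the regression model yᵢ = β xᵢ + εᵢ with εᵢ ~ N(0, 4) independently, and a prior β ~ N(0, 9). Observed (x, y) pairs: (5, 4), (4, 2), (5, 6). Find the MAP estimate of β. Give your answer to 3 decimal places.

β̂_MAP = 0.873

log p(β | y) = −Σ(yᵢ − βxᵢ)²/(2·4) − β²/(2·9) + const.
Setting the derivative to zero: Σxᵢ(yᵢ − βxᵢ)/4 − β/9 = 0, so β = Σxᵢyᵢ / (Σxᵢ² + σ²/τ²).
Σxᵢyᵢ = 5·4 + 4·2 + 5·6 = 58; Σxᵢ² = 66; σ²/τ² = 4/9.
β̂_MAP = 58 / (66 + 4/9) = 58/(598/9) = 261/299 ≈ 0.873.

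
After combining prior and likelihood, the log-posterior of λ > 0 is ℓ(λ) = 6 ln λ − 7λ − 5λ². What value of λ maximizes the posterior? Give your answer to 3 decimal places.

ℓ'(λ) = 6/λ − 7 − 10λ. Setting this to zero and multiplying by λ: 10λ² + 7λ − 6 = 0.
λ = (−7 + √(7² + 4·10·6)) / (2·10) = (−7 + √289) / 20 = (−7 + 17)/20 = 1/2.
ℓ''(λ) = −6/λ² − 10 < 0, confirming a maximum.

λ̂_MAP = 0.500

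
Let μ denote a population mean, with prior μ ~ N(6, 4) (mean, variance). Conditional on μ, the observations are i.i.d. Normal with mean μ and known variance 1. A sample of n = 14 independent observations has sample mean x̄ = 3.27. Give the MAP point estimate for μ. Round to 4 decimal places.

μ̂_MAP = 3.3179

n = 14, x̄ = 3.27.
For a Normal prior and Normal likelihood with known variance, the posterior is Normal; its mode equals its mean, the precision-weighted average.
Prior precision 1/σ₀² = 1/4 = 0.25; data precision n/σ² = 14/1 = 14.
μ̂ = (0.25·6 + 14·3.27) / (0.25 + 14) = 47.28/14.25 = 1576/475 ≈ 3.3179.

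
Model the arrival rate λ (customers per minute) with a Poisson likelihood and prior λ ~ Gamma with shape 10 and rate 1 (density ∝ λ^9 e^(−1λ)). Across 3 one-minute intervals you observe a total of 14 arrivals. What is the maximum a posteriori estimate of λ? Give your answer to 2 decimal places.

λ̂_MAP = 5.75

Σxᵢ = 14, n = 3.
Posterior ∝ λ^9e^(−1λ) · λ^14e^(−3λ) = λ^23e^(−4λ), i.e. Gamma(shape=24, rate=4).
The mode of a Gamma(a, b) with a ≥ 1 (shape–rate) is (a−1)/b = 23/4 ≈ 5.75.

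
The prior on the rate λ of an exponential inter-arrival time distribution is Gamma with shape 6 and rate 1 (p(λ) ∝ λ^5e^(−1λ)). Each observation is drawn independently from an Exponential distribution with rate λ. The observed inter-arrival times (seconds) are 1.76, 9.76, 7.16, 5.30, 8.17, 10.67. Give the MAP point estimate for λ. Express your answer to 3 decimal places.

The Exponential(rate=λ) likelihood is ∝ λ^n e^(−λΣtᵢ). Here n = 6 and Σtᵢ = 1.76 + 9.76 + 7.16 + 5.30 + 8.17 + 10.67 = 42.82.
Posterior ∝ λ^5e^(−1λ) · λ^6e^(−42.82λ) = λ^11e^(−43.82λ), i.e. Gamma(12, 43.82).
Mode = (a−1)/b = 11/43.82 ≈ 0.251.

λ̂_MAP = 0.251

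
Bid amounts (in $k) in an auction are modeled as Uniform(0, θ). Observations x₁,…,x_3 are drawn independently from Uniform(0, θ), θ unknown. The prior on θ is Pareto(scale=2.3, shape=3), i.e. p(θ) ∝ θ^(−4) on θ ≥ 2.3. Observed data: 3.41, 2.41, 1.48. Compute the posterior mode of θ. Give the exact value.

The Uniform(0, θ) likelihood is θ^(−n) for θ ≥ max(xᵢ), zero otherwise. Here max(xᵢ) = 3.41.
Posterior ∝ θ^(−4) · θ^(−3) = θ^(−7) on θ ≥ max(2.3, 3.41) = 3.41.
This density is strictly decreasing in θ, so the posterior mode lies at the lower boundary of the support.

θ̂_MAP = 3.41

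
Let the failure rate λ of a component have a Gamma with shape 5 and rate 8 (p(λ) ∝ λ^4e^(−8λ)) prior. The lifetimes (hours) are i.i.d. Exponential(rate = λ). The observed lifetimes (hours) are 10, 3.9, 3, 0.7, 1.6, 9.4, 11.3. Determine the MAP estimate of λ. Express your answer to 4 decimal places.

The Exponential(rate=λ) likelihood is ∝ λ^n e^(−λΣtᵢ). Here n = 7 and Σtᵢ = 10 + 3.9 + 3 + 0.7 + 1.6 + 9.4 + 11.3 = 39.9.
Posterior ∝ λ^4e^(−8λ) · λ^7e^(−39.9λ) = λ^11e^(−47.9λ), i.e. Gamma(12, 47.9).
Mode = (a−1)/b = 11/47.9 ≈ 0.2296.

λ̂_MAP = 0.2296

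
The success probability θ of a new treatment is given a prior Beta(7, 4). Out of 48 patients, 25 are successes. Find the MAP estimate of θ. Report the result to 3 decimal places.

θ̂_MAP = 0.544

Prior: Beta(7, 4).
Data: 25 successes in 48 trials. The binomial likelihood contributes θ^25(1−θ)^23, so the posterior is Beta(7+25, 4+23) = Beta(32, 27).
For Beta(a, b) with a, b > 1 the mode is (a−1)/(a+b−2) = 31/57 ≈ 0.544.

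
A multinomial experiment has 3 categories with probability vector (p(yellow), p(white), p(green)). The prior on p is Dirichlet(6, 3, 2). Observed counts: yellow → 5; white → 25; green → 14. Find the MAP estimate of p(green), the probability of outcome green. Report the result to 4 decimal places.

MAP estimate of p(green) = 0.2885

The posterior is Dirichlet(αᵢ + nᵢ) = Dirichlet(11, 28, 16).
For a Dirichlet(a₁,…,a_K) with all aᵢ > 1, the mode has j-th component (aⱼ − 1)/(Σaᵢ − K).
Here Σaᵢ = 55 and K = 3, so p(green) = (16 − 1)/(55 − 3) = 15/52 ≈ 0.2885.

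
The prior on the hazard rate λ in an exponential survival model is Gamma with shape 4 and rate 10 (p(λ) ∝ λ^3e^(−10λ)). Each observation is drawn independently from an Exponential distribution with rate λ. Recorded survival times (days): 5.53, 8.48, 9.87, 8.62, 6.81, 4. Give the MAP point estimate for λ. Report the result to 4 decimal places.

λ̂_MAP = 0.1688

The Exponential(rate=λ) likelihood is ∝ λ^n e^(−λΣtᵢ). Here n = 6 and Σtᵢ = 5.53 + 8.48 + 9.87 + 8.62 + 6.81 + 4 = 43.31.
Posterior ∝ λ^3e^(−10λ) · λ^6e^(−43.31λ) = λ^9e^(−53.31λ), i.e. Gamma(10, 53.31).
Mode = (a−1)/b = 9/53.31 ≈ 0.1688.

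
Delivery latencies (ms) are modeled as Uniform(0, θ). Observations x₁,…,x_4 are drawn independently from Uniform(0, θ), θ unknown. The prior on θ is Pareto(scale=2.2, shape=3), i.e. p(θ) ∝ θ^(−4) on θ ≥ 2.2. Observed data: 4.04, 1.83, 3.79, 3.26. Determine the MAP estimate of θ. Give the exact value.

The Uniform(0, θ) likelihood is θ^(−n) for θ ≥ max(xᵢ), zero otherwise. Here max(xᵢ) = 4.04.
Posterior ∝ θ^(−4) · θ^(−4) = θ^(−8) on θ ≥ max(2.2, 4.04) = 4.04.
This density is strictly decreasing in θ, so the posterior mode lies at the lower boundary of the support.

θ̂_MAP = 4.04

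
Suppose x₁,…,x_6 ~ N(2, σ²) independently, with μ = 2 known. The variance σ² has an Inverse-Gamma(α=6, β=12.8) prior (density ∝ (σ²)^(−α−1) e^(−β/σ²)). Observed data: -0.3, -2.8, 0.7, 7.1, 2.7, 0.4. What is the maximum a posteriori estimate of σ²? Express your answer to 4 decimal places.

σ̂²_MAP = 4.2340

Sum of squared deviations about the known mean: SS = (-0.3−2)² + (-2.8−2)² + (0.7−2)² + (7.1−2)² + (2.7−2)² + (0.4−2)² = 59.08.
The Normal likelihood contributes (σ²)^(−n/2) exp(−SS/(2σ²)), so the posterior is Inverse-Gamma(α + n/2, β + SS/2) = Inverse-Gamma(9, 42.34).
The mode of Inverse-Gamma(a, b) is b/(a+1) = 42.34/10 ≈ 4.2340.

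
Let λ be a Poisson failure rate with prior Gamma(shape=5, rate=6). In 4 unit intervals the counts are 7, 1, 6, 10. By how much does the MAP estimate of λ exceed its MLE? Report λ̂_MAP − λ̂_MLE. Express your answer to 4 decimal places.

Σxᵢ = 24. Posterior is Gamma(29, 10); MAP = (29−1)/10 = 28/10 ≈ 2.80000.
MLE = x̄ = 24/4 ≈ 6.00000.
Difference = 28/10 − 24/4 = -16/5 ≈ -3.2000.

MAP − MLE = -3.2000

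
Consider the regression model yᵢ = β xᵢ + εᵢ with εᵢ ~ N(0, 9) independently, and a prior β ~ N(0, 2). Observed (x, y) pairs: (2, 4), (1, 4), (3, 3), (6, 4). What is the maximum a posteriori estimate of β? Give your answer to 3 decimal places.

log p(β | y) = −Σ(yᵢ − βxᵢ)²/(2·9) − β²/(2·2) + const.
Setting the derivative to zero: Σxᵢ(yᵢ − βxᵢ)/9 − β/2 = 0, so β = Σxᵢyᵢ / (Σxᵢ² + σ²/τ²).
Σxᵢyᵢ = 2·4 + 1·4 + 3·3 + 6·4 = 45; Σxᵢ² = 50; σ²/τ² = 4.5.
β̂_MAP = 45 / (50 + 4.5) = 45/54.5 ≈ 0.826.

β̂_MAP = 0.826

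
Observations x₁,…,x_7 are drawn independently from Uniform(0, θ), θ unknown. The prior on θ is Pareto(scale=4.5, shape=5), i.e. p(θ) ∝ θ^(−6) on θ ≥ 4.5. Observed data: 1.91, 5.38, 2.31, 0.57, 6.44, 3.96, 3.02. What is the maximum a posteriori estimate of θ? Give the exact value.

θ̂_MAP = 6.44

The Uniform(0, θ) likelihood is θ^(−n) for θ ≥ max(xᵢ), zero otherwise. Here max(xᵢ) = 6.44.
Posterior ∝ θ^(−6) · θ^(−7) = θ^(−13) on θ ≥ max(4.5, 6.44) = 6.44.
This density is strictly decreasing in θ, so the posterior mode lies at the lower boundary of the support.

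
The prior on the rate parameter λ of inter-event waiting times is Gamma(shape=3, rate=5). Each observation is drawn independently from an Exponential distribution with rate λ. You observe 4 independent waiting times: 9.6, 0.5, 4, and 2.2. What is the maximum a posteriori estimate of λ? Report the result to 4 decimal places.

λ̂_MAP = 0.2817

The Exponential(rate=λ) likelihood is ∝ λ^n e^(−λΣtᵢ). Here n = 4 and Σtᵢ = 9.6 + 0.5 + 4 + 2.2 = 16.3.
Posterior ∝ λ^2e^(−5λ) · λ^4e^(−16.3λ) = λ^6e^(−21.3λ), i.e. Gamma(7, 21.3).
Mode = (a−1)/b = 6/21.3 ≈ 0.2817.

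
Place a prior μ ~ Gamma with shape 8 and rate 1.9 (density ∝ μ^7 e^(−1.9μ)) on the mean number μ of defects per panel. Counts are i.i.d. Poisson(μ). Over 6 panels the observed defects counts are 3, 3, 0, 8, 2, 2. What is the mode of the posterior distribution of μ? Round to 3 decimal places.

μ̂_MAP = 3.165

Σxᵢ = 3+3+0+8+2+2 = 18, with n = 6.
Posterior ∝ μ^7e^(−1.9μ) · μ^18e^(−6μ) = μ^25e^(−7.9μ), i.e. Gamma(shape=26, rate=7.9).
The mode of a Gamma(a, b) with a ≥ 1 (shape–rate) is (a−1)/b = 25/7.9 ≈ 3.165.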